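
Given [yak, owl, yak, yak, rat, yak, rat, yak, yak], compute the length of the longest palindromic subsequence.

7

One longest palindromic subsequence is yak yak rat yak rat yak yak (positions 1,3,5,6,7,8,9); it reads the same forward and backward, and the interval DP gives dp[1][9] = 7.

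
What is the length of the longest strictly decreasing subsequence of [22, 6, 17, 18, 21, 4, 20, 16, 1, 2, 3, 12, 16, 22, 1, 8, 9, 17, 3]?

7

Scanning left to right, the best length ending at each element is: 22→1, 6→2, 17→2, 18→2, 21→2, 4→3, 20→3, 16→4, 1→5, 2→5, 3→5, 12→5, 16→4, 22→1, 1→6, 8→6, 9→6, 17→4, 3→7.
So the longest decreasing subsequence has length 7, e.g. 22, 21, 20, 16, 12, 8, 3.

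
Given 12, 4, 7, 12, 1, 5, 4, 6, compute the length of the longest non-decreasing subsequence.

Let dp[i] be the longest non-decreasing subsequence ending at position i. Then dp = [1, 1, 2, 3, 1, 2, 2, 3].
The maximum is 3; one witness is 4, 7, 12 at positions 2,3,4.

3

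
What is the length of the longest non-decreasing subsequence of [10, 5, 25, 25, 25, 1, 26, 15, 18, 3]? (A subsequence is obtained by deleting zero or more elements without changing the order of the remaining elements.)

Scanning left to right, the best length ending at each element is: 10→1, 5→1, 25→2, 25→3, 25→4, 1→1, 26→5, 15→2, 18→3, 3→2.
So the longest non-decreasing subsequence has length 5, e.g. 10, 25, 25, 25, 26.

5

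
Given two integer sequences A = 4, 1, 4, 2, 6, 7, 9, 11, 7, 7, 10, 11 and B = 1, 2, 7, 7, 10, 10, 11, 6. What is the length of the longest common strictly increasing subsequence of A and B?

5

For each value that appears in both, track the longest common increasing run ending there.
The best achievable length is 5; one witness is 1, 2, 7, 10, 11 (A-positions 2,4,6,11,12, B-positions 1,2,3,5,7).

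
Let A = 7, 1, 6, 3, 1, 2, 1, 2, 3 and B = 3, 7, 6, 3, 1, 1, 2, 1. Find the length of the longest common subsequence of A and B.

6

Backtracking the LCS table gives one alignment: 7 (A1,B2) → 6 (A3,B3) → 3 (A4,B4) → 1 (A5,B6) → 2 (A6,B7) → 1 (A7,B8).
So the longest common subsequence has length 6.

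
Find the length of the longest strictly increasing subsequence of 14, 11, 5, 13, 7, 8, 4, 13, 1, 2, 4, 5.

4

Scanning left to right, the best length ending at each element is: 14→1, 11→1, 5→1, 13→2, 7→2, 8→3, 4→1, 13→4, 1→1, 2→2, 4→3, 5→4.
So the longest increasing subsequence has length 4, e.g. 5, 7, 8, 13.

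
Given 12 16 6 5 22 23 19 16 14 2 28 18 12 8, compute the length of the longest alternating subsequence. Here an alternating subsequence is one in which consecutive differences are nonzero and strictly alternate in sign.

7

A longest alternating subsequence is 12, 16, 6, 22, 19, 28, 18 (positions 1,2,3,5,7,11,12); its 6 consecutive differences strictly alternate in sign, and length 7 is optimal.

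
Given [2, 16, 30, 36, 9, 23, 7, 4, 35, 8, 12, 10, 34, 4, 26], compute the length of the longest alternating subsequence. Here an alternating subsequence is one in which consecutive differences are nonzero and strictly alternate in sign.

Track the best alternating length ending on an up-step vs a down-step at each position: up/down = 1/1, 2/1, 2/1, 2/1, 2/3, 4/3, 2/5, 2/5, 6/3, 6/7, 8/7, 8/9, 10/7, 2/11, 12/11.
The maximum over both is 12; one such subsequence is 2, 16, 9, 23, 7, 35, 8, 12, 10, 34, 4, 26.

12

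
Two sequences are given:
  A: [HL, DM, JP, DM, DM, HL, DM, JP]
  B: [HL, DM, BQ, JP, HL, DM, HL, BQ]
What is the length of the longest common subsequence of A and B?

Backtracking the LCS table gives one alignment: HL (A1,B1) → DM (A2,B2) → JP (A3,B4) → DM (A5,B6) → HL (A6,B7).
So the longest common subsequence has length 5.

5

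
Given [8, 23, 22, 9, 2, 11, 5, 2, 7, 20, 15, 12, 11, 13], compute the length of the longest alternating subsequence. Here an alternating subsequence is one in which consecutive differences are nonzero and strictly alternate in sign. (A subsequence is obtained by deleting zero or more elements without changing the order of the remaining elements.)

8

Track the best alternating length ending on an up-step vs a down-step at each position: up/down = 1/1, 2/1, 2/3, 2/3, 1/3, 4/3, 4/5, 1/5, 6/5, 6/3, 6/7, 6/7, 6/7, 8/7.
The maximum over both is 8; one such subsequence is 8, 23, 9, 11, 5, 20, 12, 13.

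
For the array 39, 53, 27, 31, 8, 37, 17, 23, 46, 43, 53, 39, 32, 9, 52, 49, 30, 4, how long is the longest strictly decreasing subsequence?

7

Let dp[i] be the longest decreasing subsequence ending at position i. Then dp = [1, 1, 2, 2, 3, 2, 3, 3, 2, 3, 1, 4, 5, 6, 2, 3, 6, 7].
The maximum is 7; one witness is 53, 46, 43, 39, 32, 9, 4 at positions 2,9,10,12,13,14,18.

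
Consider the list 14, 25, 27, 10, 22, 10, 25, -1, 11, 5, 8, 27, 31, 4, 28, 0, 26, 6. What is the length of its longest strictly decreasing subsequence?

6

One longest decreasing subsequence is 25, 22, 10, 5, 4, 0 (positions 2,5,6,10,14,16), of length 6; no longer one exists.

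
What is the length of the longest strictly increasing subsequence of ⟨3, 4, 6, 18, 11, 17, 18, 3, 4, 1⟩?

One longest increasing subsequence is 3, 4, 6, 11, 17, 18 (positions 1,2,3,5,6,7), of length 6; no longer one exists.

6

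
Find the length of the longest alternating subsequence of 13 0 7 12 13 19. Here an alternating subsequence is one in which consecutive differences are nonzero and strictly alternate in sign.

3

A longest alternating subsequence is 13, 0, 7 (positions 1,2,3); its 2 consecutive differences strictly alternate in sign, and length 3 is optimal.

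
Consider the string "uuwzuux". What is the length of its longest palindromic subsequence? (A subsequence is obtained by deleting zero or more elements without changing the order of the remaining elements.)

5

One longest palindromic subsequence is uuzuu (positions 1,2,4,5,6); it reads the same forward and backward, and the interval DP gives dp[1][7] = 5.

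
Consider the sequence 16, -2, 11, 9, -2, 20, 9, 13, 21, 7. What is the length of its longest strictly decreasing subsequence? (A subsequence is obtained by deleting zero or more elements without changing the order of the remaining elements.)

Let dp[i] be the longest decreasing subsequence ending at position i. Then dp = [1, 2, 2, 3, 4, 1, 3, 2, 1, 4].
The maximum is 4; one witness is 16, 11, 9, -2 at positions 1,3,4,5.

4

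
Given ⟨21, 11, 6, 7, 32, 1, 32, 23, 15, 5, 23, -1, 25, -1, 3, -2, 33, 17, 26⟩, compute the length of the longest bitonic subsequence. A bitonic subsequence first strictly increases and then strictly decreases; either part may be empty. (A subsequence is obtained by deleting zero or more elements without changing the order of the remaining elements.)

One longest bitonic subsequence is 6, 7, 32, 23, 15, 5, 3, -2 (positions 3,4,5,8,9,10,15,16): it rises to 32 then falls. Length 8 is optimal.

8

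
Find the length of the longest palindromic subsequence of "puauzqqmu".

One longest palindromic subsequence is uqqu (positions 2,6,7,9); it reads the same forward and backward, and the interval DP gives dp[1][9] = 4.

4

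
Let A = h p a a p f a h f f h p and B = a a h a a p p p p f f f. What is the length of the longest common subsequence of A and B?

7

A longest common subsequence is haapfff (length 7); the LCS DP confirms no longer common subsequence exists.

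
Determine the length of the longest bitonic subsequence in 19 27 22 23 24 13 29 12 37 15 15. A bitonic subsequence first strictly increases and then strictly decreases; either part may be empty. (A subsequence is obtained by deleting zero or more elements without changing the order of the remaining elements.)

7

Let inc[i] be the LIS ending at i and dec[i] the longest strictly decreasing subsequence starting at i. inc = [1, 2, 2, 3, 4, 1, 5, 1, 6, 2, 2], dec = [3, 4, 3, 3, 3, 2, 2, 1, 2, 1, 1].
max_i inc[i]+dec[i]−1 = 7, with one witness 19, 22, 23, 24, 29, 37, 15.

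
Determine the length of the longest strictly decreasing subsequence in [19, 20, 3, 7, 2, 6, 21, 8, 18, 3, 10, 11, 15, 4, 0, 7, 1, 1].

5

Scanning left to right, the best length ending at each element is: 19→1, 20→1, 3→2, 7→2, 2→3, 6→3, 21→1, 8→2, 18→2, 3→4, 10→3, 11→3, 15→3, 4→4, 0→5, 7→4, 1→5, 1→5.
So the longest decreasing subsequence has length 5, e.g. 19, 7, 6, 3, 0.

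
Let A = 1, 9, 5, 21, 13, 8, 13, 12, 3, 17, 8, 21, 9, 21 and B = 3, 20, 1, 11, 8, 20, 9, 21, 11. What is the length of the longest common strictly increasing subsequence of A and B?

For each value that appears in both, track the longest common increasing run ending there.
The best achievable length is 4; one witness is 1, 8, 9, 21 (A-positions 1,6,13,14, B-positions 3,5,7,8).

4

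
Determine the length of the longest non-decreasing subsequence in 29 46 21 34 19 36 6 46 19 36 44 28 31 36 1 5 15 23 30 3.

Let dp[i] be the longest non-decreasing subsequence ending at position i. Then dp = [1, 2, 1, 2, 1, 3, 1, 4, 2, 4, 5, 3, 4, 5, 1, 2, 3, 4, 5, 2].
The maximum is 5; one witness is 29, 34, 36, 36, 44 at positions 1,4,6,10,11.

5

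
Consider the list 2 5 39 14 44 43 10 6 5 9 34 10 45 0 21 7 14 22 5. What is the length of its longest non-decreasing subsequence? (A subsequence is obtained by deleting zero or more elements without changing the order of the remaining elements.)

Scanning left to right, the best length ending at each element is: 2→1, 5→2, 39→3, 14→3, 44→4, 43→4, 10→3, 6→3, 5→3, 9→4, 34→5, 10→5, 45→6, 0→1, 21→6, 7→4, 14→6, 22→7, 5→4.
So the longest non-decreasing subsequence has length 7, e.g. 2, 5, 6, 9, 10, 21, 22.

7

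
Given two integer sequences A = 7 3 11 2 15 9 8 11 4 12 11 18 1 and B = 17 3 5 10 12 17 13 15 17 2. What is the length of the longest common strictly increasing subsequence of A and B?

For each value that appears in both, track the longest common increasing run ending there.
The best achievable length is 2; one witness is 3, 12 (A-positions 2,10, B-positions 2,5).

2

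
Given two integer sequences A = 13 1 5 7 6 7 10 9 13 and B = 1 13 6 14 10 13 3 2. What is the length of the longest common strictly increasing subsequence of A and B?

4

A longest common strictly increasing subsequence is 1, 6, 10, 13 (length 4); it appears in order in both A and B, and no longer such subsequence exists.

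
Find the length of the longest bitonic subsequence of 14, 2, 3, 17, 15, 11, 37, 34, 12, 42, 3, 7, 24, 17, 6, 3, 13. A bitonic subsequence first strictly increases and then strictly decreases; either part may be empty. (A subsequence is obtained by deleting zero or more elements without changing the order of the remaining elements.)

One longest bitonic subsequence is 2, 3, 17, 37, 34, 24, 17, 6, 3 (positions 2,3,4,7,8,13,14,15,16): it rises to 37 then falls. Length 9 is optimal.

9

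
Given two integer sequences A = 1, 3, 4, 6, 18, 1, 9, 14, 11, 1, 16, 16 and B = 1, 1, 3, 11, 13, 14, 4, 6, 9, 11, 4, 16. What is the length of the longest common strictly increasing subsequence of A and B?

7

A longest common strictly increasing subsequence is 1, 3, 4, 6, 9, 11, 16 (length 7); it appears in order in both A and B, and no longer such subsequence exists.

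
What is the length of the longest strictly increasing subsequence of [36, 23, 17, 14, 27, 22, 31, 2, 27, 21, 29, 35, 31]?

One longest increasing subsequence is 17, 22, 27, 29, 35 (positions 3,6,9,11,12), of length 5; no longer one exists.

5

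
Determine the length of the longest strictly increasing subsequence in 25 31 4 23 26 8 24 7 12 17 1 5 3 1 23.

One longest increasing subsequence is 4, 8, 12, 17, 23 (positions 3,6,9,10,15), of length 5; no longer one exists.

5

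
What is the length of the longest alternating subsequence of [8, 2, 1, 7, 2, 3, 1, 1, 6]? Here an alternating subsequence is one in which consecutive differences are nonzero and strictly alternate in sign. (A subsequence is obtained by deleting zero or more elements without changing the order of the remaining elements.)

A longest alternating subsequence is 8, 2, 7, 2, 3, 1, 6 (positions 1,2,4,5,6,7,9); its 6 consecutive differences strictly alternate in sign, and length 7 is optimal.

7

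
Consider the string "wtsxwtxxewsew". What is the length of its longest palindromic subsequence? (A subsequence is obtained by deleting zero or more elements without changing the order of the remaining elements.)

Using dp[i][j] = 2 + dp[i+1][j−1] if the ends match, else max(dp[i+1][j], dp[i][j−1]):
dp[1][13] = 8. A witness is wswxxwsw at positions 1,3,5,7,8,10,11,13.

8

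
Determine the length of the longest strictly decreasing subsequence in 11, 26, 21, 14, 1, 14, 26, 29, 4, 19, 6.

Scanning left to right, the best length ending at each element is: 11→1, 26→1, 21→2, 14→3, 1→4, 14→3, 26→1, 29→1, 4→4, 19→3, 6→4.
So the longest decreasing subsequence has length 4, e.g. 26, 21, 14, 1.

4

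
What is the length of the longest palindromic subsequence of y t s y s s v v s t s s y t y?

One longest palindromic subsequence is ytyssvvssyty (positions 1,2,4,5,6,7,8,11,12,13,14,15); it reads the same forward and backward, and the interval DP gives dp[1][15] = 12.

12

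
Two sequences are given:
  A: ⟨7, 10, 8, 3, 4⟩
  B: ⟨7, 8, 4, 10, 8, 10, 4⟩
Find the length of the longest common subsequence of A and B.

Backtracking the LCS table gives one alignment: 7 (A1,B1) → 10 (A2,B4) → 8 (A3,B5) → 4 (A5,B7).
So the longest common subsequence has length 4.

4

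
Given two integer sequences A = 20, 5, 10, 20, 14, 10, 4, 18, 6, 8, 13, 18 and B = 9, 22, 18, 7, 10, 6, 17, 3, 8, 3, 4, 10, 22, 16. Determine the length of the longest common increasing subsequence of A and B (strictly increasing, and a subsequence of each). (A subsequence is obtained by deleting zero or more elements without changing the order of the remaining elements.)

2

A longest common strictly increasing subsequence is 6, 8 (length 2); it appears in order in both A and B, and no longer such subsequence exists.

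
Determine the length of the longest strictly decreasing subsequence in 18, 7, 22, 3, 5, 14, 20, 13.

3

Let dp[i] be the longest decreasing subsequence ending at position i. Then dp = [1, 2, 1, 3, 3, 2, 2, 3].
The maximum is 3; one witness is 18, 7, 3 at positions 1,2,4.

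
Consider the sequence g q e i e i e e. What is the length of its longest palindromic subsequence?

5

Using dp[i][j] = 2 + dp[i+1][j−1] if the ends match, else max(dp[i+1][j], dp[i][j−1]):
dp[1][8] = 5. A witness is eeiee at positions 3,5,6,7,8.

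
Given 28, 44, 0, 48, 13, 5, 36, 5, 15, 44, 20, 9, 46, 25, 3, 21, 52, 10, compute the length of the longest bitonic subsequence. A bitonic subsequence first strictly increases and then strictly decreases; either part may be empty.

8

Let inc[i] be the LIS ending at i and dec[i] the longest strictly decreasing subsequence starting at i. inc = [1, 2, 1, 3, 2, 2, 3, 2, 3, 4, 4, 3, 5, 5, 2, 5, 6, 4], dec = [4, 5, 1, 5, 3, 2, 4, 2, 3, 4, 3, 2, 4, 3, 1, 2, 2, 1].
max_i inc[i]+dec[i]−1 = 8, with one witness 0, 13, 36, 44, 46, 25, 21, 10.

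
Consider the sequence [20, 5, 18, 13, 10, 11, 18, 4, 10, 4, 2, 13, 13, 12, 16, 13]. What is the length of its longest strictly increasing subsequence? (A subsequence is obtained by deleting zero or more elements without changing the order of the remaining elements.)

One longest increasing subsequence is 5, 10, 11, 13, 16 (positions 2,5,6,12,15), of length 5; no longer one exists.

5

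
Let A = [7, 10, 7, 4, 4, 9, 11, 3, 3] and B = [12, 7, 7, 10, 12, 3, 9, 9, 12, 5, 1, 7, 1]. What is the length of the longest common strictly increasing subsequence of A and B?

2

A longest common strictly increasing subsequence is 7, 10 (length 2); it appears in order in both A and B, and no longer such subsequence exists.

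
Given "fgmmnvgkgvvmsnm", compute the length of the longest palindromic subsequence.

One longest palindromic subsequence is mnvgkgvnm (positions 3,5,6,7,8,9,11,14,15); it reads the same forward and backward, and the interval DP gives dp[1][15] = 9.

9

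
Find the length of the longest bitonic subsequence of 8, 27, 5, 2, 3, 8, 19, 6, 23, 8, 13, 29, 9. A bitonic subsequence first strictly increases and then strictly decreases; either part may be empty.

One longest bitonic subsequence is 2, 3, 8, 19, 23, 13, 9 (positions 4,5,6,7,9,11,13): it rises to 23 then falls. Length 7 is optimal.

7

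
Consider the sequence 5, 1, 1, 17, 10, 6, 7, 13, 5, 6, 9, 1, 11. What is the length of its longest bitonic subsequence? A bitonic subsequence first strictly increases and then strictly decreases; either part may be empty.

Let inc[i] be the LIS ending at i and dec[i] the longest strictly decreasing subsequence starting at i. inc = [1, 1, 1, 2, 2, 2, 3, 4, 2, 3, 4, 1, 5], dec = [2, 1, 1, 5, 4, 3, 3, 3, 2, 2, 2, 1, 1].
max_i inc[i]+dec[i]−1 = 6, with one witness 5, 17, 10, 7, 6, 1.

6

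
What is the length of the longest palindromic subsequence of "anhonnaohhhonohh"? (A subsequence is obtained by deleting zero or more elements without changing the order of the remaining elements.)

11

One longest palindromic subsequence is honohhhonoh (positions 3,4,5,8,9,10,11,12,13,14,16); it reads the same forward and backward, and the interval DP gives dp[1][16] = 11.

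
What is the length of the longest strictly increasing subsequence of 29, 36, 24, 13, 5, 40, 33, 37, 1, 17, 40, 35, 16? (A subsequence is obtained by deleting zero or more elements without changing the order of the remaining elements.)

Scanning left to right, the best length ending at each element is: 29→1, 36→2, 24→1, 13→1, 5→1, 40→3, 33→2, 37→3, 1→1, 17→2, 40→4, 35→3, 16→2.
So the longest increasing subsequence has length 4, e.g. 29, 36, 37, 40.

4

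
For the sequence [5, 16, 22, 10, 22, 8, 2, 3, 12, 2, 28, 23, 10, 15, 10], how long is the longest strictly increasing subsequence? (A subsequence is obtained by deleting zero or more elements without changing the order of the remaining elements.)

One longest increasing subsequence is 5, 16, 22, 28 (positions 1,2,3,11), of length 4; no longer one exists.

4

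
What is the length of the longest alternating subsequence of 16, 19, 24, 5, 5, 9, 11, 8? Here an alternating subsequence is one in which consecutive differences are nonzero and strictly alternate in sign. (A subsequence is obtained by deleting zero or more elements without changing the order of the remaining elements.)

Track the best alternating length ending on an up-step vs a down-step at each position: up/down = 1/1, 2/1, 2/1, 1/3, 1/3, 4/3, 4/3, 4/5.
The maximum over both is 5; one such subsequence is 16, 19, 5, 9, 8.

5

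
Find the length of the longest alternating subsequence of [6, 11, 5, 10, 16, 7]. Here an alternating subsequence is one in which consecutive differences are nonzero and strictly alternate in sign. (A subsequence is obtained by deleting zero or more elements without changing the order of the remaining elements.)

5

A longest alternating subsequence is 6, 11, 5, 10, 7 (positions 1,2,3,4,6); its 4 consecutive differences strictly alternate in sign, and length 5 is optimal.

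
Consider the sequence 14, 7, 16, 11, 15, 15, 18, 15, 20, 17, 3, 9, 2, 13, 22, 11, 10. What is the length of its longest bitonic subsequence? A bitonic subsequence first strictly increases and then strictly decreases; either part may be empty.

9

Let inc[i] be the LIS ending at i and dec[i] the longest strictly decreasing subsequence starting at i. inc = [1, 1, 2, 2, 3, 3, 4, 3, 5, 4, 1, 2, 1, 3, 6, 3, 3], dec = [4, 3, 5, 3, 4, 4, 5, 4, 5, 4, 2, 2, 1, 3, 3, 2, 1].
max_i inc[i]+dec[i]−1 = 9, with one witness 7, 11, 15, 18, 20, 17, 13, 11, 10.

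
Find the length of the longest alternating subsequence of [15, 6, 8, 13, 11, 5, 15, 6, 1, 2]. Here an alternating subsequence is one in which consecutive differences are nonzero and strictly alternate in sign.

7

A longest alternating subsequence is 15, 6, 13, 11, 15, 1, 2 (positions 1,2,4,5,7,9,10); its 6 consecutive differences strictly alternate in sign, and length 7 is optimal.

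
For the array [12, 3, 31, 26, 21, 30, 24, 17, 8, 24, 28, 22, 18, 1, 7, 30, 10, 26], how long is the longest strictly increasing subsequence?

5

Let dp[i] be the longest increasing subsequence ending at position i. Then dp = [1, 1, 2, 2, 2, 3, 3, 2, 2, 3, 4, 3, 3, 1, 2, 5, 3, 4].
The maximum is 5; one witness is 12, 21, 24, 28, 30 at positions 1,5,7,11,16.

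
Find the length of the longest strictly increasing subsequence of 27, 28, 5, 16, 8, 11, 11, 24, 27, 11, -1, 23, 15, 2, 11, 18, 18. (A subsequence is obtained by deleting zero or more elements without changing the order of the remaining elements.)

Scanning left to right, the best length ending at each element is: 27→1, 28→2, 5→1, 16→2, 8→2, 11→3, 11→3, 24→4, 27→5, 11→3, -1→1, 23→4, 15→4, 2→2, 11→3, 18→5, 18→5.
So the longest increasing subsequence has length 5, e.g. 5, 8, 11, 24, 27.

5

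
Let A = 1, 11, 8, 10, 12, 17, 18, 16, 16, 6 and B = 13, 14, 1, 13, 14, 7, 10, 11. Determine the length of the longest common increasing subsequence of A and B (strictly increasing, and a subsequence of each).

A longest common strictly increasing subsequence is 1, 10 (length 2); it appears in order in both A and B, and no longer such subsequence exists.

2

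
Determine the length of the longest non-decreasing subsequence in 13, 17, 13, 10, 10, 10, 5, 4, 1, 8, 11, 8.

One longest non-decreasing subsequence is 10, 10, 10, 11 (positions 4,5,6,11), of length 4; no longer one exists.

4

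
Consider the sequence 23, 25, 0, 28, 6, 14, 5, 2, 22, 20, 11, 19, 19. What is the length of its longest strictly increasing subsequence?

Let dp[i] be the longest increasing subsequence ending at position i. Then dp = [1, 2, 1, 3, 2, 3, 2, 2, 4, 4, 3, 4, 4].
The maximum is 4; one witness is 0, 6, 14, 22 at positions 3,5,6,9.

4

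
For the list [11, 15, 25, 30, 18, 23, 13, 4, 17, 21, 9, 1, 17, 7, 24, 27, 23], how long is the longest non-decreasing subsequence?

One longest non-decreasing subsequence is 11, 15, 18, 23, 24, 27 (positions 1,2,5,6,15,16), of length 6; no longer one exists.

6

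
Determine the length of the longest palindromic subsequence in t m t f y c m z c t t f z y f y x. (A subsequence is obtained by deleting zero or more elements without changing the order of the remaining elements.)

8

One longest palindromic subsequence is fyzttzyf (positions 4,5,8,10,11,13,14,15); it reads the same forward and backward, and the interval DP gives dp[1][17] = 8.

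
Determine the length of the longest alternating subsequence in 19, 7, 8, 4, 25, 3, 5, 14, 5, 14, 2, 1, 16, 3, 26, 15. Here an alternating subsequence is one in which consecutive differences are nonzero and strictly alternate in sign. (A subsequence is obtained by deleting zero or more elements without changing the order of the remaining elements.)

14

A longest alternating subsequence is 19, 7, 8, 4, 25, 3, 14, 5, 14, 2, 16, 3, 26, 15 (positions 1,2,3,4,5,6,8,9,10,11,13,14,15,16); its 13 consecutive differences strictly alternate in sign, and length 14 is optimal.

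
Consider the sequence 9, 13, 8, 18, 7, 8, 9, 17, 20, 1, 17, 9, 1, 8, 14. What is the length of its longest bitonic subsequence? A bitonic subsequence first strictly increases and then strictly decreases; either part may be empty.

8

One longest bitonic subsequence is 7, 8, 9, 17, 20, 17, 9, 8 (positions 5,6,7,8,9,11,12,14): it rises to 20 then falls. Length 8 is optimal.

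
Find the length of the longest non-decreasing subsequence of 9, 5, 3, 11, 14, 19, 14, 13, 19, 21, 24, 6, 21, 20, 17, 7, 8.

Let dp[i] be the longest non-decreasing subsequence ending at position i. Then dp = [1, 1, 1, 2, 3, 4, 4, 3, 5, 6, 7, 2, 7, 6, 5, 3, 4].
The maximum is 7; one witness is 9, 11, 14, 19, 19, 21, 24 at positions 1,4,5,6,9,10,11.

7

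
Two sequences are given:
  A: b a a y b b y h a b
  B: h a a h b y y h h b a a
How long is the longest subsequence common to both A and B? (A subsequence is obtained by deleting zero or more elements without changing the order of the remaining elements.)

A longest common subsequence is aayyha (length 6); the LCS DP confirms no longer common subsequence exists.

6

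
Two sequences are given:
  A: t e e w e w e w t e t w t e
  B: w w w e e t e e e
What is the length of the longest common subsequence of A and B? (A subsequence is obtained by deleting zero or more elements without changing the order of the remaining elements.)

A longest common subsequence is weetee (length 6); the LCS DP confirms no longer common subsequence exists.

6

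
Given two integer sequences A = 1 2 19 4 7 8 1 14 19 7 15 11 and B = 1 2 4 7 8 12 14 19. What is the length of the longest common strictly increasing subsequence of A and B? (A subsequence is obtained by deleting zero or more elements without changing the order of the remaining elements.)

7

A longest common strictly increasing subsequence is 1, 2, 4, 7, 8, 14, 19 (length 7); it appears in order in both A and B, and no longer such subsequence exists.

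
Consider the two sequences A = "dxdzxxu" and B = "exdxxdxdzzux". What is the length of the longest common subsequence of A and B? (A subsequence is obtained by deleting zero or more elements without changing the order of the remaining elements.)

A longest common subsequence is dxdzx (length 5); the LCS DP confirms no longer common subsequence exists.

5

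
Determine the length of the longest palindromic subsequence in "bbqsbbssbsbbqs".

One longest palindromic subsequence is bbsbssbsbb (positions 1,2,4,5,7,8,9,10,11,12); it reads the same forward and backward, and the interval DP gives dp[1][14] = 10.

10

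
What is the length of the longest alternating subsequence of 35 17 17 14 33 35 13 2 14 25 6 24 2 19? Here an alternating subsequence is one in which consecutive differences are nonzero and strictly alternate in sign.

Track the best alternating length ending on an up-step vs a down-step at each position: up/down = 1/1, 1/2, 1/2, 1/2, 3/2, 3/1, 1/4, 1/4, 5/4, 5/4, 5/6, 7/6, 1/8, 9/8.
The maximum over both is 9; one such subsequence is 35, 17, 33, 13, 14, 6, 24, 2, 19.

9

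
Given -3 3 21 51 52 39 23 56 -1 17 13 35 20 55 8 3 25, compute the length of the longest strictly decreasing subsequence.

One longest decreasing subsequence is 51, 39, 23, 17, 13, 8, 3 (positions 4,6,7,10,11,15,16), of length 7; no longer one exists.

7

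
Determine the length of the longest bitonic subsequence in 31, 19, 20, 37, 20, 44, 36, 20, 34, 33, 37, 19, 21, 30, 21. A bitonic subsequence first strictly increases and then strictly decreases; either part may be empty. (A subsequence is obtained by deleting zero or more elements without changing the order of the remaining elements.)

Let inc[i] be the LIS ending at i and dec[i] the longest strictly decreasing subsequence starting at i. inc = [1, 1, 2, 3, 2, 4, 3, 2, 3, 3, 4, 1, 3, 4, 3], dec = [3, 1, 2, 6, 2, 6, 5, 2, 4, 3, 3, 1, 1, 2, 1].
max_i inc[i]+dec[i]−1 = 9, with one witness 19, 20, 37, 44, 36, 34, 33, 30, 21.

9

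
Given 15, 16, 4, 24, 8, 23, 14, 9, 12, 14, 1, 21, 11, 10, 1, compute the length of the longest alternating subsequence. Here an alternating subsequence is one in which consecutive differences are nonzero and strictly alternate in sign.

11

A longest alternating subsequence is 15, 16, 4, 24, 8, 23, 9, 12, 1, 21, 11 (positions 1,2,3,4,5,6,8,9,11,12,13); its 10 consecutive differences strictly alternate in sign, and length 11 is optimal.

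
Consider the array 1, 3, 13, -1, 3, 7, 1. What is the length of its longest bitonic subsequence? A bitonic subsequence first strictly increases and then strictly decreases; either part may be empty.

5

Let inc[i] be the LIS ending at i and dec[i] the longest strictly decreasing subsequence starting at i. inc = [1, 2, 3, 1, 2, 3, 2], dec = [2, 2, 3, 1, 2, 2, 1].
max_i inc[i]+dec[i]−1 = 5, with one witness 1, 3, 13, 7, 1.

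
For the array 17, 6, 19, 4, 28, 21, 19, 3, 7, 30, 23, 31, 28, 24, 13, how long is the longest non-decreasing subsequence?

5

One longest non-decreasing subsequence is 17, 19, 28, 30, 31 (positions 1,3,5,10,12), of length 5; no longer one exists.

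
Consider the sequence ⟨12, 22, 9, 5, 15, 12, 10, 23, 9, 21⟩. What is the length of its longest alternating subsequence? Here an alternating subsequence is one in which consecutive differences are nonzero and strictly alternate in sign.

8

A longest alternating subsequence is 12, 22, 9, 15, 12, 23, 9, 21 (positions 1,2,3,5,6,8,9,10); its 7 consecutive differences strictly alternate in sign, and length 8 is optimal.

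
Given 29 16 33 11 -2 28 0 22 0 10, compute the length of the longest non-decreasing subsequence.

One longest non-decreasing subsequence is -2, 0, 0, 10 (positions 5,7,9,10), of length 4; no longer one exists.

4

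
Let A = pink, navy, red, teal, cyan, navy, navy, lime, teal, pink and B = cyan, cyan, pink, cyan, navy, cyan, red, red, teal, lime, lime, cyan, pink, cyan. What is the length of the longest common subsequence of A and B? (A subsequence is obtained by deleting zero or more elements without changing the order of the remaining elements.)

Backtracking the LCS table gives one alignment: pink (A1,B3) → navy (A2,B5) → red (A3,B8) → teal (A4,B9) → cyan (A5,B12) → pink (A10,B13).
So the longest common subsequence has length 6.

6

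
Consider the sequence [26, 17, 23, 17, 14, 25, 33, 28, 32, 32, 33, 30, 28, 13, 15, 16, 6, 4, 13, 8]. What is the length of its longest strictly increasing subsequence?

6

One longest increasing subsequence is 17, 23, 25, 28, 32, 33 (positions 2,3,6,8,9,11), of length 6; no longer one exists.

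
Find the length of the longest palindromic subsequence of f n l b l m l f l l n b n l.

9

Using dp[i][j] = 2 + dp[i+1][j−1] if the ends match, else max(dp[i+1][j], dp[i][j−1]):
dp[1][14] = 9. A witness is lbllfllbl at positions 3,4,5,7,8,9,10,12,14.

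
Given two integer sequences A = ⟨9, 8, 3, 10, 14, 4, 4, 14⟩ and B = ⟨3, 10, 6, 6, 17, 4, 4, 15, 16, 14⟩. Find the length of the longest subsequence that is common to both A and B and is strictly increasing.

A longest common strictly increasing subsequence is 3, 10, 14 (length 3); it appears in order in both A and B, and no longer such subsequence exists.

3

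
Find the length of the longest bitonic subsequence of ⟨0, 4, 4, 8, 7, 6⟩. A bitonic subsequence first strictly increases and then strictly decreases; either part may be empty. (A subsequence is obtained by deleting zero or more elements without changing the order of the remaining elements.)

Let inc[i] be the LIS ending at i and dec[i] the longest strictly decreasing subsequence starting at i. inc = [1, 2, 2, 3, 3, 3], dec = [1, 1, 1, 3, 2, 1].
max_i inc[i]+dec[i]−1 = 5, with one witness 0, 4, 8, 7, 6.

5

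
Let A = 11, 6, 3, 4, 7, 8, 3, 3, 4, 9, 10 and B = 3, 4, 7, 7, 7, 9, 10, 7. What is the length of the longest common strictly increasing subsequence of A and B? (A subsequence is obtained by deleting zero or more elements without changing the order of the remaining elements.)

5

A longest common strictly increasing subsequence is 3, 4, 7, 9, 10 (length 5); it appears in order in both A and B, and no longer such subsequence exists.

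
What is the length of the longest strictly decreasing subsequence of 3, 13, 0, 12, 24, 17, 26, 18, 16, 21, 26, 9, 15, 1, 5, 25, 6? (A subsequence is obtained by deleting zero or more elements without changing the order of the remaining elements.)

5

Let dp[i] be the longest decreasing subsequence ending at position i. Then dp = [1, 1, 2, 2, 1, 2, 1, 2, 3, 2, 1, 4, 4, 5, 5, 2, 5].
The maximum is 5; one witness is 24, 17, 16, 9, 1 at positions 5,6,9,12,14.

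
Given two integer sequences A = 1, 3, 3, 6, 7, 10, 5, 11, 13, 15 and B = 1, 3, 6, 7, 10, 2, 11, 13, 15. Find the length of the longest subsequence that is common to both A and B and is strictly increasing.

For each value that appears in both, track the longest common increasing run ending there.
The best achievable length is 8; one witness is 1, 3, 6, 7, 10, 11, 13, 15 (A-positions 1,2,4,5,6,8,9,10, B-positions 1,2,3,4,5,7,8,9).

8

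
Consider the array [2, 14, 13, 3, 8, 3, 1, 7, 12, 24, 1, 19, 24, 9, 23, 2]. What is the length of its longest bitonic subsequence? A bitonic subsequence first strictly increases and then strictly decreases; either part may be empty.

One longest bitonic subsequence is 2, 3, 8, 12, 24, 19, 9, 2 (positions 1,4,5,9,10,12,14,16): it rises to 24 then falls. Length 8 is optimal.

8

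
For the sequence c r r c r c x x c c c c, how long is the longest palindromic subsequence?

One longest palindromic subsequence is cccxxccc (positions 1,4,6,7,8,10,11,12); it reads the same forward and backward, and the interval DP gives dp[1][12] = 8.

8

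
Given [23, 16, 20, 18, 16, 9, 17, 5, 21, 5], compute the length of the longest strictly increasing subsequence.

3

One longest increasing subsequence is 16, 20, 21 (positions 2,3,9), of length 3; no longer one exists.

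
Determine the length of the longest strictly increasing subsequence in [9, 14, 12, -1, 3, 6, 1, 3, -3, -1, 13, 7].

4

Let dp[i] be the longest increasing subsequence ending at position i. Then dp = [1, 2, 2, 1, 2, 3, 2, 3, 1, 2, 4, 4].
The maximum is 4; one witness is -1, 3, 6, 13 at positions 4,5,6,11.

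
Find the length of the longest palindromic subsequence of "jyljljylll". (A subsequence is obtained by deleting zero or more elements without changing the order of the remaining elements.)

One longest palindromic subsequence is lllll (positions 3,5,8,9,10); it reads the same forward and backward, and the interval DP gives dp[1][10] = 5.

5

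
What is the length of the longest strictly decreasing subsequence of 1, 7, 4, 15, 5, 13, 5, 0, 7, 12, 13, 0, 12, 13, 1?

4

One longest decreasing subsequence is 15, 13, 5, 0 (positions 4,6,7,8), of length 4; no longer one exists.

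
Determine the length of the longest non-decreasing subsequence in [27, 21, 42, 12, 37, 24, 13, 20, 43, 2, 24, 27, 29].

Scanning left to right, the best length ending at each element is: 27→1, 21→1, 42→2, 12→1, 37→2, 24→2, 13→2, 20→3, 43→4, 2→1, 24→4, 27→5, 29→6.
So the longest non-decreasing subsequence has length 6, e.g. 12, 13, 20, 24, 27, 29.

6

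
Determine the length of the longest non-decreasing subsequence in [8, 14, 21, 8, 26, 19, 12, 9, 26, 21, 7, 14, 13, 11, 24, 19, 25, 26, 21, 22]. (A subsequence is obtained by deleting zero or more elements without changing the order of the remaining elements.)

7

One longest non-decreasing subsequence is 8, 14, 21, 21, 24, 25, 26 (positions 1,2,3,10,15,17,18), of length 7; no longer one exists.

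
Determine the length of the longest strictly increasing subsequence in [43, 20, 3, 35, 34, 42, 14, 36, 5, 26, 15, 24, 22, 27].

5

Scanning left to right, the best length ending at each element is: 43→1, 20→1, 3→1, 35→2, 34→2, 42→3, 14→2, 36→3, 5→2, 26→3, 15→3, 24→4, 22→4, 27→5.
So the longest increasing subsequence has length 5, e.g. 3, 14, 15, 24, 27.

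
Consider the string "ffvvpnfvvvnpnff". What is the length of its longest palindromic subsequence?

Using dp[i][j] = 2 + dp[i+1][j−1] if the ends match, else max(dp[i+1][j], dp[i][j−1]):
dp[1][15] = 11. A witness is ffpnvvvnpff at positions 1,2,5,6,8,9,10,11,12,14,15.

11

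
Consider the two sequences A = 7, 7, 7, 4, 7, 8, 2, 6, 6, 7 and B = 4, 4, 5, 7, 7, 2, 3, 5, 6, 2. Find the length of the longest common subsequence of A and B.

4

A longest common subsequence is 7, 7, 2, 6 (length 4); the LCS DP confirms no longer common subsequence exists.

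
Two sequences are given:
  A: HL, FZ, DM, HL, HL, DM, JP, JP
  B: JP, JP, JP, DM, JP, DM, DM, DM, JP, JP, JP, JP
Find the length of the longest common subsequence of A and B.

A longest common subsequence is DM, DM, JP, JP (length 4); the LCS DP confirms no longer common subsequence exists.

4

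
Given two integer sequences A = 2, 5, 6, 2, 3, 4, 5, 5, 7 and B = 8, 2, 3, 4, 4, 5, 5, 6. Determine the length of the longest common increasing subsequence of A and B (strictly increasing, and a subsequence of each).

4

A longest common strictly increasing subsequence is 2, 3, 4, 5 (length 4); it appears in order in both A and B, and no longer such subsequence exists.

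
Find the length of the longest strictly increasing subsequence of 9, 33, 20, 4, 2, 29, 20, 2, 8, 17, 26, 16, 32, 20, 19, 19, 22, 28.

6

Let dp[i] be the longest increasing subsequence ending at position i. Then dp = [1, 2, 2, 1, 1, 3, 2, 1, 2, 3, 4, 3, 5, 4, 4, 4, 5, 6].
The maximum is 6; one witness is 4, 8, 17, 20, 22, 28 at positions 4,9,10,14,17,18.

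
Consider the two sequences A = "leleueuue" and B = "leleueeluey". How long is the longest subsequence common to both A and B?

A longest common subsequence is leleueue (length 8); the LCS DP confirms no longer common subsequence exists.

8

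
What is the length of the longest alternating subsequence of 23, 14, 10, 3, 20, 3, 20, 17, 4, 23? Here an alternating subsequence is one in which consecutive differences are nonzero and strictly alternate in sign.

A longest alternating subsequence is 23, 14, 20, 3, 20, 17, 23 (positions 1,2,5,6,7,8,10); its 6 consecutive differences strictly alternate in sign, and length 7 is optimal.

7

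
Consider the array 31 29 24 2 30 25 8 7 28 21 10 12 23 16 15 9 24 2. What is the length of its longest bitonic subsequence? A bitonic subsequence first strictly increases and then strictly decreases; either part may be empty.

9

Let inc[i] be the LIS ending at i and dec[i] the longest strictly decreasing subsequence starting at i. inc = [1, 1, 1, 1, 2, 2, 2, 2, 3, 3, 3, 4, 5, 5, 5, 3, 6, 1], dec = [8, 7, 6, 1, 7, 6, 3, 2, 6, 5, 3, 3, 5, 4, 3, 2, 2, 1].
max_i inc[i]+dec[i]−1 = 9, with one witness 2, 8, 10, 12, 23, 16, 15, 9, 2.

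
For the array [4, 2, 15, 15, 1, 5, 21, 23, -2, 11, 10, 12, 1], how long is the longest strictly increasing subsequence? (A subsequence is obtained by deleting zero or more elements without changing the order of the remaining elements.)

Scanning left to right, the best length ending at each element is: 4→1, 2→1, 15→2, 15→2, 1→1, 5→2, 21→3, 23→4, -2→1, 11→3, 10→3, 12→4, 1→2.
So the longest increasing subsequence has length 4, e.g. 4, 15, 21, 23.

4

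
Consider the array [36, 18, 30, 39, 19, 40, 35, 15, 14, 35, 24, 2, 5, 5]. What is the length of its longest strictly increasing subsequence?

4

Scanning left to right, the best length ending at each element is: 36→1, 18→1, 30→2, 39→3, 19→2, 40→4, 35→3, 15→1, 14→1, 35→3, 24→3, 2→1, 5→2, 5→2.
So the longest increasing subsequence has length 4, e.g. 18, 30, 39, 40.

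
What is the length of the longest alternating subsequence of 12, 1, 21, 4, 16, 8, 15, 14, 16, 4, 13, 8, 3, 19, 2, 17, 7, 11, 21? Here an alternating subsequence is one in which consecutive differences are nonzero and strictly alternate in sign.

17

Track the best alternating length ending on an up-step vs a down-step at each position: up/down = 1/1, 1/2, 3/1, 3/4, 5/4, 5/6, 7/6, 7/8, 9/4, 3/10, 11/10, 11/12, 3/12, 13/4, 3/14, 15/14, 15/16, 17/16, 17/1.
The maximum over both is 17; one such subsequence is 12, 1, 21, 4, 16, 8, 15, 14, 16, 4, 13, 8, 19, 2, 17, 7, 11.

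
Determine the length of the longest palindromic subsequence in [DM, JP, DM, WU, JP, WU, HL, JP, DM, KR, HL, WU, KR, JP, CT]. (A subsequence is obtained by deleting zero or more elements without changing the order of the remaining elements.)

7

One longest palindromic subsequence is JP WU HL KR HL WU JP (positions 5,6,7,10,11,12,14); it reads the same forward and backward, and the interval DP gives dp[1][15] = 7.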